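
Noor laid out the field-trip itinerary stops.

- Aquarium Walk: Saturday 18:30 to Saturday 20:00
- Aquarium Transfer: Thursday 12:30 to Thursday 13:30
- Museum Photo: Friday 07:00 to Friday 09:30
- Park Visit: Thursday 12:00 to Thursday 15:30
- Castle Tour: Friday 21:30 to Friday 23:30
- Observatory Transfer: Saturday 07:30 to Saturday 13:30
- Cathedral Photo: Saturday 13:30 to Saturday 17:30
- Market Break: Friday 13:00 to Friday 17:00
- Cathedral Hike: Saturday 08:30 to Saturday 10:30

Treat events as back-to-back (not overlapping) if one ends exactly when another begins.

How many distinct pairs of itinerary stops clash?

Sorted by start: Park Visit, Aquarium Transfer, Museum Photo, Market Break, Castle Tour, Observatory Transfer, Cathedral Hike, Cathedral Photo, Aquarium Walk.
Aquarium Transfer starts before Park Visit ends → Park Visit and Aquarium Transfer overlap.
Museum Photo starts after Park Visit ends, so nothing later overlaps Park Visit either.
Museum Photo starts after Aquarium Transfer ends, so nothing later overlaps Aquarium Transfer either.
Market Break starts after Museum Photo ends, so nothing later overlaps Museum Photo either.
Castle Tour starts after Market Break ends, so nothing later overlaps Market Break either.
Observatory Transfer starts after Castle Tour ends, so nothing later overlaps Castle Tour either.
Cathedral Hike starts before Observatory Transfer ends → Observatory Transfer and Cathedral Hike overlap.
Cathedral Photo starts exactly when Observatory Transfer ends (back-to-back, no overlap), so nothing later overlaps Observatory Transfer either.
Cathedral Photo starts after Cathedral Hike ends, so nothing later overlaps Cathedral Hike either.
Aquarium Walk starts after Cathedral Photo ends.
Overlapping pairs: Aquarium Transfer & Park Visit, Cathedral Hike & Observatory Transfer — 2 in total.

2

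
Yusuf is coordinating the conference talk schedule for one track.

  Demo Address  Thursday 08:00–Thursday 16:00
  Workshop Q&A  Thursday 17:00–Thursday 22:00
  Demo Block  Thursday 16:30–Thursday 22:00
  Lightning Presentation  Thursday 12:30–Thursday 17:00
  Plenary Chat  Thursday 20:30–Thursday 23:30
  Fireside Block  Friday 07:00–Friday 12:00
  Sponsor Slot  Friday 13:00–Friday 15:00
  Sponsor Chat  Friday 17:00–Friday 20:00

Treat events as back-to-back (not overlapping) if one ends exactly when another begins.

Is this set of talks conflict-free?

No

Sorted by start: Demo Address, Lightning Presentation, Demo Block, Workshop Q&A, Plenary Chat, Fireside Block, Sponsor Slot, Sponsor Chat.
Lightning Presentation starts before Demo Address ends → Demo Address and Lightning Presentation overlap.
That's a conflict, so the schedule is not conflict-free.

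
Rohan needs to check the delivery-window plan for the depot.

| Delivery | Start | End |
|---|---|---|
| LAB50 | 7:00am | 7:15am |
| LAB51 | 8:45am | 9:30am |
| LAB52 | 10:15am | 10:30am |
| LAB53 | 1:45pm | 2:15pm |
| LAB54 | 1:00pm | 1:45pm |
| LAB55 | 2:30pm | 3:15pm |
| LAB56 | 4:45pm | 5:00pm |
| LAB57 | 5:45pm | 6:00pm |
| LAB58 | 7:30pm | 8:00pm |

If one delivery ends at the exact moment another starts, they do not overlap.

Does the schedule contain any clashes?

Sorted by start: LAB50, LAB51, LAB52, LAB54, LAB53, LAB55, LAB56, LAB57, LAB58.
LAB51 starts after LAB50 ends — done with LAB50.
LAB52 starts after LAB51 ends — done with LAB51.
LAB54 starts after LAB52 ends — done with LAB52.
LAB53 starts exactly when LAB54 ends (back-to-back, no overlap) — done with LAB54.
LAB55 starts after LAB53 ends — done with LAB53.
LAB56 starts after LAB55 ends — done with LAB55.
LAB57 starts after LAB56 ends — done with LAB56.
LAB58 starts after LAB57 ends.
Every pair is clear; the schedule has no overlaps.

No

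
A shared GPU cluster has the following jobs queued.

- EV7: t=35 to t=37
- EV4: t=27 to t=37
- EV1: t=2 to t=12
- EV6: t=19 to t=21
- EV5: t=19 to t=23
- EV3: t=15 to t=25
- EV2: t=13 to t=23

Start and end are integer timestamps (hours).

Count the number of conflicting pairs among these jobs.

7

Sorted by start: EV1, EV2, EV3, EV5, EV6, EV4, EV7.
EV2 starts after EV1 ends, so EV1 has no further overlaps.
EV3 starts before EV2 ends → EV2 and EV3 overlap.
EV5 starts before EV2 ends → EV2 and EV5 overlap.
EV6 starts before EV2 ends → EV2 and EV6 overlap.
EV4 starts after EV2 ends, so EV2 has no further overlaps.
EV5 starts before EV3 ends → EV3 and EV5 overlap.
EV6 starts before EV3 ends → EV3 and EV6 overlap.
EV4 starts after EV3 ends, so EV3 has no further overlaps.
EV6 starts before EV5 ends → EV5 and EV6 overlap.
EV4 starts after EV5 ends, so EV5 has no further overlaps.
EV4 starts after EV6 ends, so EV6 has no further overlaps.
EV7 starts before EV4 ends → EV4 and EV7 overlap.
Overlapping pairs: EV2 & EV3, EV2 & EV5, EV2 & EV6, EV3 & EV5, EV3 & EV6, EV4 & EV7, EV5 & EV6 — 7 in total.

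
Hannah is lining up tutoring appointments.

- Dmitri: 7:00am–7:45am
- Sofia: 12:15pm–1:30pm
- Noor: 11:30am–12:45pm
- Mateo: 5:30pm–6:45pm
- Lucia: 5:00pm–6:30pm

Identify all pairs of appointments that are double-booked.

Lucia & Mateo, Noor & Sofia

Sorted by start: Dmitri, Noor, Sofia, Lucia, Mateo.
Noor starts after Dmitri ends, so Dmitri has no further overlaps.
Sofia starts before Noor ends → Noor and Sofia overlap.
Lucia starts after Noor ends, so Noor has no further overlaps.
Lucia starts after Sofia ends, so Sofia has no further overlaps.
Mateo starts before Lucia ends → Lucia and Mateo overlap.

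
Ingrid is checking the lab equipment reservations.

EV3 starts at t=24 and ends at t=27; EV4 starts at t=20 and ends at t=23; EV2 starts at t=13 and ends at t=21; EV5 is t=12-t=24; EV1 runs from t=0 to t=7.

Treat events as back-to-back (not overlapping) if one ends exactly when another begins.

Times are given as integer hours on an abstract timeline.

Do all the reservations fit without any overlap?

No

Sorted by start: EV1, EV5, EV2, EV4, EV3.
EV5 starts after EV1 ends, so nothing later overlaps EV1 either.
EV2 starts before EV5 ends → EV5 and EV2 overlap.
That's a conflict, so the schedule is not conflict-free.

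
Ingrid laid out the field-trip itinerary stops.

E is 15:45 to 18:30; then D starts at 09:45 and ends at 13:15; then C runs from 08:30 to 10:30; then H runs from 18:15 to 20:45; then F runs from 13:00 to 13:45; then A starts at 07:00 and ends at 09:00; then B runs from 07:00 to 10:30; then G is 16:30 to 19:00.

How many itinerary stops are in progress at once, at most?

3

Walk through starts and ends in time order (an end at T is processed before a start at T):
07:00 start A → 1
07:00 start B → 2
08:30 start C → 3
09:00 end A → 2
09:45 start D → 3
10:30 end B → 2
10:30 end C → 1
13:00 start F → 2
13:15 end D → 1
13:45 end F → 0
15:45 start E → 1
16:30 start G → 2
18:15 start H → 3
18:30 end E → 2
19:00 end G → 1
20:45 end H → 0
Peak is 3, at 08:30 (A, B, C).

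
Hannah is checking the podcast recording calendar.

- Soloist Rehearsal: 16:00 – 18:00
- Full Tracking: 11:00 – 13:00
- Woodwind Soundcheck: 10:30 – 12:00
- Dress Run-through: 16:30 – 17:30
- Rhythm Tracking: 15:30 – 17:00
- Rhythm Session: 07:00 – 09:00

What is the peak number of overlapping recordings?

Walk through starts and ends in time order (an end at T is processed before a start at T):
07:00 start Rhythm Session → 1
09:00 end Rhythm Session → 0
10:30 start Woodwind Soundcheck → 1
11:00 start Full Tracking → 2
12:00 end Woodwind Soundcheck → 1
13:00 end Full Tracking → 0
15:30 start Rhythm Tracking → 1
16:00 start Soloist Rehearsal → 2
16:30 start Dress Run-through → 3
17:00 end Rhythm Tracking → 2
17:30 end Dress Run-through → 1
18:00 end Soloist Rehearsal → 0
Peak is 3, at 16:30 (Dress Run-through, Rhythm Tracking, Soloist Rehearsal).

3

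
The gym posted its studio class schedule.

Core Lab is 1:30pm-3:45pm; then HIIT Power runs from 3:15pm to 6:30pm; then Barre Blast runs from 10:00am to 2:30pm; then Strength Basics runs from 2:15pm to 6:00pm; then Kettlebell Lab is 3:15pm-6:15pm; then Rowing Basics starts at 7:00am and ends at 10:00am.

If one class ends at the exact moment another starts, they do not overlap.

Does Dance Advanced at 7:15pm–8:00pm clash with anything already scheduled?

No — it doesn't clash with anything

Rowing Basics: ends 10:00am at or before Dance Advanced starts 7:15pm → clear.
Barre Blast: ends 2:30pm at or before Dance Advanced starts 7:15pm → clear.
Core Lab: ends 3:45pm at or before Dance Advanced starts 7:15pm → clear.
Strength Basics: ends 6:00pm at or before Dance Advanced starts 7:15pm → clear.
Kettlebell Lab: ends 6:15pm at or before Dance Advanced starts 7:15pm → clear.
HIIT Power: ends 6:30pm at or before Dance Advanced starts 7:15pm → clear.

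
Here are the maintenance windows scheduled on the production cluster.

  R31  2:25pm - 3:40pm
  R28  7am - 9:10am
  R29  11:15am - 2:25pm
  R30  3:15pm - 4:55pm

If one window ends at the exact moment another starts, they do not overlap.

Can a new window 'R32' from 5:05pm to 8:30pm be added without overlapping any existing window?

R28: ends 9:10am at or before R32 starts 5:05pm → clear.
R29: ends 2:25pm at or before R32 starts 5:05pm → clear.
R31: ends 3:40pm at or before R32 starts 5:05pm → clear.
R30: ends 4:55pm at or before R32 starts 5:05pm → clear.

Yes — the slot is free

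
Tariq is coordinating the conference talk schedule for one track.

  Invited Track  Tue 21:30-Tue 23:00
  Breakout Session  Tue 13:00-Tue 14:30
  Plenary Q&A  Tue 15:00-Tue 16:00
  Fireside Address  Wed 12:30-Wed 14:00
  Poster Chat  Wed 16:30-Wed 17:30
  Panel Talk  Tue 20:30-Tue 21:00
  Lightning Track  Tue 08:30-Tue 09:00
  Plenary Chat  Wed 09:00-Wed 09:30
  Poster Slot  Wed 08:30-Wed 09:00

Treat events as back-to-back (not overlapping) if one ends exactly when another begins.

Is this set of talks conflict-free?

Sorted by start: Lightning Track, Breakout Session, Plenary Q&A, Panel Talk, Invited Track, Poster Slot, Plenary Chat, Fireside Address, Poster Chat.
Breakout Session starts after Lightning Track ends; Lightning Track is clear from here.
Plenary Q&A starts after Breakout Session ends; Breakout Session is clear from here.
Panel Talk starts after Plenary Q&A ends; Plenary Q&A is clear from here.
Invited Track starts after Panel Talk ends; Panel Talk is clear from here.
Poster Slot starts after Invited Track ends; Invited Track is clear from here.
Plenary Chat starts exactly when Poster Slot ends (back-to-back, no overlap); Poster Slot is clear from here.
Fireside Address starts after Plenary Chat ends; Plenary Chat is clear from here.
Poster Chat starts after Fireside Address ends.
Every pair is clear; the schedule has no overlaps.

Yes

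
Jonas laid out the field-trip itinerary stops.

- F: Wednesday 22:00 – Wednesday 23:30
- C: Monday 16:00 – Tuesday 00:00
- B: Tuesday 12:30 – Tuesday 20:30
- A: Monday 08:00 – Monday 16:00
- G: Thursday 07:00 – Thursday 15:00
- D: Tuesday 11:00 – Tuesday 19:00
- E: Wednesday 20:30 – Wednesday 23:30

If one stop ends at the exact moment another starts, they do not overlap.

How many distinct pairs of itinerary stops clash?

2

Sorted by start: A, C, D, B, E, F, G.
C starts exactly when A ends (back-to-back, no overlap), so nothing later overlaps A either.
D starts after C ends, so nothing later overlaps C either.
B starts before D ends → D and B overlap.
E starts after D ends, so nothing later overlaps D either.
E starts after B ends, so nothing later overlaps B either.
F starts before E ends → E and F overlap.
G starts after E ends.
G starts after F ends.
Overlapping pairs: B & D, E & F — 2 in total.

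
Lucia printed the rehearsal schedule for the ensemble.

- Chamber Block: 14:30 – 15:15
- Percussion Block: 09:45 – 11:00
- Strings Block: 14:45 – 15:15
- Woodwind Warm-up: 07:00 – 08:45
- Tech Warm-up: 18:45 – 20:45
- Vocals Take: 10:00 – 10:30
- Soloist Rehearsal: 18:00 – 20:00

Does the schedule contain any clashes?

Sorted by start: Woodwind Warm-up, Percussion Block, Vocals Take, Chamber Block, Strings Block, Soloist Rehearsal, Tech Warm-up.
Percussion Block starts after Woodwind Warm-up ends; Woodwind Warm-up is clear from here.
Vocals Take starts before Percussion Block ends → Percussion Block and Vocals Take overlap.
That's a conflict, so the schedule is not conflict-free.

Yes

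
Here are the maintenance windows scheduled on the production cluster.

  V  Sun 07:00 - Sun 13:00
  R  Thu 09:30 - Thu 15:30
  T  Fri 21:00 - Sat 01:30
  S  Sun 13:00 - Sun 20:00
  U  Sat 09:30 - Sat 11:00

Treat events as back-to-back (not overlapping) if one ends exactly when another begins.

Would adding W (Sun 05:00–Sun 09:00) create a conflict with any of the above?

Yes — it overlaps V

R: ends Thu 15:30 at or before W starts Sun 05:00 → clear.
T: ends Sat 01:30 at or before W starts Sun 05:00 → clear.
U: ends Sat 11:00 at or before W starts Sun 05:00 → clear.
V: starts Sun 07:00 before W ends Sun 09:00, and ends Sun 13:00 after W starts Sun 05:00 → overlap.
S: starts Sun 13:00 at or after W ends Sun 09:00 → clear.
W overlaps V.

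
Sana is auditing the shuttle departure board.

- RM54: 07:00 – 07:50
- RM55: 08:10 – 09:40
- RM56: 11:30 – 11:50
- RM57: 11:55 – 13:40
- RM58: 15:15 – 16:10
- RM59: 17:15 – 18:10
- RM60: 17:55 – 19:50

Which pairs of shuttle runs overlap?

Sorted by start: RM54, RM55, RM56, RM57, RM58, RM59, RM60.
RM55 starts after RM54 ends, so nothing later overlaps RM54 either.
RM56 starts after RM55 ends, so nothing later overlaps RM55 either.
RM57 starts after RM56 ends, so nothing later overlaps RM56 either.
RM58 starts after RM57 ends, so nothing later overlaps RM57 either.
RM59 starts after RM58 ends, so nothing later overlaps RM58 either.
RM60 starts before RM59 ends → RM59 and RM60 overlap.

RM59 & RM60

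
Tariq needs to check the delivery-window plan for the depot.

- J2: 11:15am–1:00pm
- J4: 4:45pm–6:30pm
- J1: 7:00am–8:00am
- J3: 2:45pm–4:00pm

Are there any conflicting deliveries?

No

Sorted by start: J1, J2, J3, J4.
J2 starts after J1 ends, so J1 has no further overlaps.
J3 starts after J2 ends, so J2 has no further overlaps.
J4 starts after J3 ends.
Every pair is clear; the schedule has no overlaps.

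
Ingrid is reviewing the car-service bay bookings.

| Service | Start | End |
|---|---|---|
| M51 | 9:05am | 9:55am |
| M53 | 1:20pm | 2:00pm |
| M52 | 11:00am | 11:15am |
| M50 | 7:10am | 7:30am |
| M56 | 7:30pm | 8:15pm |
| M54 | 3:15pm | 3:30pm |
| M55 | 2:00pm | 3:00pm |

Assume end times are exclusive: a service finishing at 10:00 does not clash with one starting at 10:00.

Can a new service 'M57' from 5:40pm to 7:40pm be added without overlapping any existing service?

M50: ends 7:30am at or before M57 starts 5:40pm → clear.
M51: ends 9:55am at or before M57 starts 5:40pm → clear.
M52: ends 11:15am at or before M57 starts 5:40pm → clear.
M53: ends 2:00pm at or before M57 starts 5:40pm → clear.
M55: ends 3:00pm at or before M57 starts 5:40pm → clear.
M54: ends 3:30pm at or before M57 starts 5:40pm → clear.
M56: starts 7:30pm before M57 ends 7:40pm, and ends 8:15pm after M57 starts 5:40pm → overlap.
M57 overlaps M56.

No — it overlaps M56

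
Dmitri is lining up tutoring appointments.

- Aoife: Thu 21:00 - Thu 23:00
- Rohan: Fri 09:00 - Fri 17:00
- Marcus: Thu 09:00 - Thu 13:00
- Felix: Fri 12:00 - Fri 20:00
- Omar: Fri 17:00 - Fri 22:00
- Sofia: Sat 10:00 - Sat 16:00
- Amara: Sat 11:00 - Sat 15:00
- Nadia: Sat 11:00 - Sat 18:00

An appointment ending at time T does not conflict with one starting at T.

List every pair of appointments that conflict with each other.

Amara & Nadia, Amara & Sofia, Felix & Omar, Felix & Rohan, Nadia & Sofia

Sorted by start: Marcus, Aoife, Rohan, Felix, Omar, Sofia, Amara, Nadia.
Aoife starts after Marcus ends, so Marcus has no further overlaps.
Rohan starts after Aoife ends, so Aoife has no further overlaps.
Felix starts before Rohan ends → Rohan and Felix overlap.
Omar starts exactly when Rohan ends (back-to-back, no overlap), so Rohan has no further overlaps.
Omar starts before Felix ends → Felix and Omar overlap.
Sofia starts after Felix ends, so Felix has no further overlaps.
Sofia starts after Omar ends, so Omar has no further overlaps.
Amara starts before Sofia ends → Sofia and Amara overlap.
Nadia starts before Sofia ends → Sofia and Nadia overlap.
Nadia starts before Amara ends → Amara and Nadia overlap.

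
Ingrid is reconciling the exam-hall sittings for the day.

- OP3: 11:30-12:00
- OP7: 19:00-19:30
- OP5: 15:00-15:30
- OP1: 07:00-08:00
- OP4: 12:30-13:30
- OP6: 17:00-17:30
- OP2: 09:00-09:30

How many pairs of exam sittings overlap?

0

Check each pair: they overlap iff neither finishes before the other starts.
Sorted by start: OP1, OP2, OP3, OP4, OP5, OP6, OP7.
OP2 starts after OP1 ends — done with OP1.
OP3 starts after OP2 ends — done with OP2.
OP4 starts after OP3 ends — done with OP3.
OP5 starts after OP4 ends — done with OP4.
OP6 starts after OP5 ends — done with OP5.
OP7 starts after OP6 ends.
No pair overlaps.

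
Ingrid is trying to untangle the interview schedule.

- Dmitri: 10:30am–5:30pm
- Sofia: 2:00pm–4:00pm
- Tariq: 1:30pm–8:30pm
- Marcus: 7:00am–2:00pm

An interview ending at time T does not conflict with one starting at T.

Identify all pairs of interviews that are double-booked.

Dmitri & Marcus, Dmitri & Sofia, Dmitri & Tariq, Marcus & Tariq, Sofia & Tariq

Sorted by start: Marcus, Dmitri, Tariq, Sofia.
Dmitri starts before Marcus ends → Marcus and Dmitri overlap.
Tariq starts before Marcus ends → Marcus and Tariq overlap.
Sofia starts exactly when Marcus ends (back-to-back, no overlap).
Tariq starts before Dmitri ends → Dmitri and Tariq overlap.
Sofia starts before Dmitri ends → Dmitri and Sofia overlap.
Sofia starts before Tariq ends → Tariq and Sofia overlap.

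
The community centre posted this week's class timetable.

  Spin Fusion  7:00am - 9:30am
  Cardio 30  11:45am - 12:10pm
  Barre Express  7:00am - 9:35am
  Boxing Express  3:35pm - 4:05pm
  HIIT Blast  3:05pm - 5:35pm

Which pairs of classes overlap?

Sorted by start: Barre Express, Spin Fusion, Cardio 30, HIIT Blast, Boxing Express.
Spin Fusion starts before Barre Express ends → Barre Express and Spin Fusion overlap.
Cardio 30 starts after Barre Express ends, so Barre Express has no further overlaps.
Cardio 30 starts after Spin Fusion ends, so Spin Fusion has no further overlaps.
HIIT Blast starts after Cardio 30 ends, so Cardio 30 has no further overlaps.
Boxing Express starts before HIIT Blast ends → HIIT Blast and Boxing Express overlap.

Barre Express & Spin Fusion, Boxing Express & HIIT Blast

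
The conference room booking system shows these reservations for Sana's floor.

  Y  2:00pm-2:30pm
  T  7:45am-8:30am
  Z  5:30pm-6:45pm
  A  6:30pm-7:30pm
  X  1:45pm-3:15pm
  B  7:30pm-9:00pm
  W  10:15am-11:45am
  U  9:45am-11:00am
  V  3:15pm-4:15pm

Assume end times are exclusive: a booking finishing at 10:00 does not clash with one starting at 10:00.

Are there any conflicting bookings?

Sorted by start: T, U, W, X, Y, V, Z, A, B.
U starts after T ends, so T has no further overlaps.
W starts before U ends → U and W overlap.
That's a conflict, so the schedule is not conflict-free.

Yes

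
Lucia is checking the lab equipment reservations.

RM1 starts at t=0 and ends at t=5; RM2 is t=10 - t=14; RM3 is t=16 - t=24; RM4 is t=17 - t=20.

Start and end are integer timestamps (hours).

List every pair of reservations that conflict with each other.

RM3 & RM4

Check each pair: they overlap iff neither finishes before the other starts.
Sorted by start: RM1, RM2, RM3, RM4.
RM2 starts after RM1 ends; RM1 is clear from here.
RM3 starts after RM2 ends; RM2 is clear from here.
RM4 starts before RM3 ends → RM3 and RM4 overlap.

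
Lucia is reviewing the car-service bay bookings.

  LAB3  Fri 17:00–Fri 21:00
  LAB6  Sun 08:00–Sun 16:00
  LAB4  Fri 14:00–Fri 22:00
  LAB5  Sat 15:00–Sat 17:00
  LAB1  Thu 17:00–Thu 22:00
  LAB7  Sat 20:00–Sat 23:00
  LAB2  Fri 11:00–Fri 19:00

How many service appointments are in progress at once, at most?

3

Walk through starts and ends in time order (an end at T is processed before a start at T):
Thu 17:00 start LAB1 → 1
Thu 22:00 end LAB1 → 0
Fri 11:00 start LAB2 → 1
Fri 14:00 start LAB4 → 2
Fri 17:00 start LAB3 → 3
Fri 19:00 end LAB2 → 2
Fri 21:00 end LAB3 → 1
Fri 22:00 end LAB4 → 0
Sat 15:00 start LAB5 → 1
Sat 17:00 end LAB5 → 0
Sat 20:00 start LAB7 → 1
Sat 23:00 end LAB7 → 0
Sun 08:00 start LAB6 → 1
Sun 16:00 end LAB6 → 0
Peak is 3, at Fri 17:00 (LAB2, LAB3, LAB4).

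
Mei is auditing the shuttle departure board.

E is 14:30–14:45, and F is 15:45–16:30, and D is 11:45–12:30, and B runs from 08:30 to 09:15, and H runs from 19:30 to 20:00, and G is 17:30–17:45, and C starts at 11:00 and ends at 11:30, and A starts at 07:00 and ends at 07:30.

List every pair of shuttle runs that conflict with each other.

none

Sorted by start: A, B, C, D, E, F, G, H.
B starts after A ends; A is clear from here.
C starts after B ends; B is clear from here.
D starts after C ends; C is clear from here.
E starts after D ends; D is clear from here.
F starts after E ends; E is clear from here.
G starts after F ends; F is clear from here.
H starts after G ends.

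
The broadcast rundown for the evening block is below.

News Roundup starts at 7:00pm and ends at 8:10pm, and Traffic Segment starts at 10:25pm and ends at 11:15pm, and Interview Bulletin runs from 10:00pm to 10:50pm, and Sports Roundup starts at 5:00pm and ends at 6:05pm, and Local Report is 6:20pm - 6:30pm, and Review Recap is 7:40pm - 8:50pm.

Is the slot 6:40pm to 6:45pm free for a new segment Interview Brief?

Yes — the slot is free

Sports Roundup: ends 6:05pm at or before Interview Brief starts 6:40pm → clear.
Local Report: ends 6:30pm at or before Interview Brief starts 6:40pm → clear.
News Roundup: starts 7:00pm at or after Interview Brief ends 6:45pm → clear.
Review Recap: starts 7:40pm at or after Interview Brief ends 6:45pm → clear.
Interview Bulletin: starts 10:00pm at or after Interview Brief ends 6:45pm → clear.
Traffic Segment: starts 10:25pm at or after Interview Brief ends 6:45pm → clear.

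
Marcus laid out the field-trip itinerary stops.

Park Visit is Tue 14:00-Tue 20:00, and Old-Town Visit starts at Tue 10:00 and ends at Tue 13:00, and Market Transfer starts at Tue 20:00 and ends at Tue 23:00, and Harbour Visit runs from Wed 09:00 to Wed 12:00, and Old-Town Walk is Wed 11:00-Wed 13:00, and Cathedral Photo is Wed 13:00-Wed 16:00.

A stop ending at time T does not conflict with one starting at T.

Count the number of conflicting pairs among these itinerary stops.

Check each pair: they overlap iff neither finishes before the other starts.
Sorted by start: Old-Town Visit, Park Visit, Market Transfer, Harbour Visit, Old-Town Walk, Cathedral Photo.
Park Visit starts after Old-Town Visit ends — done with Old-Town Visit.
Market Transfer starts exactly when Park Visit ends (back-to-back, no overlap) — done with Park Visit.
Harbour Visit starts after Market Transfer ends — done with Market Transfer.
Old-Town Walk starts before Harbour Visit ends → Harbour Visit and Old-Town Walk overlap.
Cathedral Photo starts after Harbour Visit ends.
Cathedral Photo starts exactly when Old-Town Walk ends (back-to-back, no overlap).
Overlapping pairs: Harbour Visit & Old-Town Walk — 1 in total.

1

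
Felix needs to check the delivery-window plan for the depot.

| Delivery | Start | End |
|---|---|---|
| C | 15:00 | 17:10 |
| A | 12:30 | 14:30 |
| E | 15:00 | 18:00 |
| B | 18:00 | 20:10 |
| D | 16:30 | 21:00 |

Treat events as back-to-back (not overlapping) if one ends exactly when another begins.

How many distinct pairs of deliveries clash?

Sorted by start: A, C, E, D, B.
C starts after A ends, so nothing later overlaps A either.
E starts before C ends → C and E overlap.
D starts before C ends → C and D overlap.
B starts after C ends.
D starts before E ends → E and D overlap.
B starts exactly when E ends (back-to-back, no overlap).
B starts before D ends → D and B overlap.
Overlapping pairs: B & D, C & D, C & E, D & E — 4 in total.

4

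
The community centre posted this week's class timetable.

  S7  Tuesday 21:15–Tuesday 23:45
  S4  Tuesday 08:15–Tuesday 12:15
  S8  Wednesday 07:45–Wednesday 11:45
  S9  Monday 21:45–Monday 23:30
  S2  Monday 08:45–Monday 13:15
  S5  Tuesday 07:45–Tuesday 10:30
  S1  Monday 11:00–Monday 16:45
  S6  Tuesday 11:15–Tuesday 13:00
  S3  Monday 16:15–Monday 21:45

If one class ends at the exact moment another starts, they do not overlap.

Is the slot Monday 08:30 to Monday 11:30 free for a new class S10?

S2: starts Monday 08:45 before S10 ends Monday 11:30, and ends Monday 13:15 after S10 starts Monday 08:30 → overlap.
S1: starts Monday 11:00 before S10 ends Monday 11:30, and ends Monday 16:45 after S10 starts Monday 08:30 → overlap.
S3: starts Monday 16:15 at or after S10 ends Monday 11:30 → clear.
S9: starts Monday 21:45 at or after S10 ends Monday 11:30 → clear.
S5: starts Tuesday 07:45 at or after S10 ends Monday 11:30 → clear.
S4: starts Tuesday 08:15 at or after S10 ends Monday 11:30 → clear.
S6: starts Tuesday 11:15 at or after S10 ends Monday 11:30 → clear.
S7: starts Tuesday 21:15 at or after S10 ends Monday 11:30 → clear.
S8: starts Wednesday 07:45 at or after S10 ends Monday 11:30 → clear.
S10 overlaps S1, S2.

No — it overlaps S1, S2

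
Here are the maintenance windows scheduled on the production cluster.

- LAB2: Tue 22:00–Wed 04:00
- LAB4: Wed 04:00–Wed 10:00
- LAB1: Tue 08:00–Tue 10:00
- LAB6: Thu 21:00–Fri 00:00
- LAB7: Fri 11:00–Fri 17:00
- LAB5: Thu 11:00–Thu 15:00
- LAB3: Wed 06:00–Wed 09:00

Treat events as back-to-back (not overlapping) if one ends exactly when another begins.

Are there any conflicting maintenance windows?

Yes

Sorted by start: LAB1, LAB2, LAB4, LAB3, LAB5, LAB6, LAB7.
LAB2 starts after LAB1 ends; LAB1 is clear from here.
LAB4 starts exactly when LAB2 ends (back-to-back, no overlap); LAB2 is clear from here.
LAB3 starts before LAB4 ends → LAB4 and LAB3 overlap.
That's a conflict, so the schedule is not conflict-free.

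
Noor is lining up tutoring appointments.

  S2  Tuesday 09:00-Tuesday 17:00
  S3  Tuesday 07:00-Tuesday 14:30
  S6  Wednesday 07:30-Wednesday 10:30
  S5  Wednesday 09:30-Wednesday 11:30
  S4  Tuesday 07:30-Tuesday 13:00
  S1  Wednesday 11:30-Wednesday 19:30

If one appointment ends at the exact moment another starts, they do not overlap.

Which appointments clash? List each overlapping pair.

S2 & S3, S2 & S4, S3 & S4, S5 & S6

Two intervals overlap when each starts before the other ends.
Sorted by start: S3, S4, S2, S6, S5, S1.
S4 starts before S3 ends → S3 and S4 overlap.
S2 starts before S3 ends → S3 and S2 overlap.
S6 starts after S3 ends; S3 is clear from here.
S2 starts before S4 ends → S4 and S2 overlap.
S6 starts after S4 ends; S4 is clear from here.
S6 starts after S2 ends; S2 is clear from here.
S5 starts before S6 ends → S6 and S5 overlap.
S1 starts after S6 ends.
S1 starts exactly when S5 ends (back-to-back, no overlap).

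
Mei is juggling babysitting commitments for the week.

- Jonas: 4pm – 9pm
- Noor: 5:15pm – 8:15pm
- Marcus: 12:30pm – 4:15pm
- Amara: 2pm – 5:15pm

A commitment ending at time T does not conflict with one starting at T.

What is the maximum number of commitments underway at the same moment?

3

Walk through starts and ends in time order (an end at T is processed before a start at T):
12:30pm start Marcus → 1
2pm start Amara → 2
4pm start Jonas → 3
4:15pm end Marcus → 2
5:15pm end Amara → 1
5:15pm start Noor → 2
8:15pm end Noor → 1
9pm end Jonas → 0
Peak is 3, at 4pm (Amara, Jonas, Marcus).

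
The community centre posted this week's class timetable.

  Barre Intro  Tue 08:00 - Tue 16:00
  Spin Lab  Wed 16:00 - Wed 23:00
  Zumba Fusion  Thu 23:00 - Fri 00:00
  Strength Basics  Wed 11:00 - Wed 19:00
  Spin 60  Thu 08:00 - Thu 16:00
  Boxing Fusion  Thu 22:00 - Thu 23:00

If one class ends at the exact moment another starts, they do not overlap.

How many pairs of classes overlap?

1

Sorted by start: Barre Intro, Strength Basics, Spin Lab, Spin 60, Boxing Fusion, Zumba Fusion.
Strength Basics starts after Barre Intro ends; Barre Intro is clear from here.
Spin Lab starts before Strength Basics ends → Strength Basics and Spin Lab overlap.
Spin 60 starts after Strength Basics ends; Strength Basics is clear from here.
Spin 60 starts after Spin Lab ends; Spin Lab is clear from here.
Boxing Fusion starts after Spin 60 ends; Spin 60 is clear from here.
Zumba Fusion starts exactly when Boxing Fusion ends (back-to-back, no overlap).
Overlapping pairs: Spin Lab & Strength Basics — 1 in total.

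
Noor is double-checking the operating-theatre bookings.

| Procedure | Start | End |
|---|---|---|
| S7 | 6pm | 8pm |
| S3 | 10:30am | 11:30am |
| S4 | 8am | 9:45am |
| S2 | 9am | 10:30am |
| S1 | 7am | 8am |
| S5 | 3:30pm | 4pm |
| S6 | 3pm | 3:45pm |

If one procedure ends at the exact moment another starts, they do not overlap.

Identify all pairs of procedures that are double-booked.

Check each pair: they overlap iff neither finishes before the other starts.
Sorted by start: S1, S4, S2, S3, S6, S5, S7.
S4 starts exactly when S1 ends (back-to-back, no overlap), so nothing later overlaps S1 either.
S2 starts before S4 ends → S4 and S2 overlap.
S3 starts after S4 ends, so nothing later overlaps S4 either.
S3 starts exactly when S2 ends (back-to-back, no overlap), so nothing later overlaps S2 either.
S6 starts after S3 ends, so nothing later overlaps S3 either.
S5 starts before S6 ends → S6 and S5 overlap.
S7 starts after S6 ends.
S7 starts after S5 ends.

S2 & S4, S5 & S6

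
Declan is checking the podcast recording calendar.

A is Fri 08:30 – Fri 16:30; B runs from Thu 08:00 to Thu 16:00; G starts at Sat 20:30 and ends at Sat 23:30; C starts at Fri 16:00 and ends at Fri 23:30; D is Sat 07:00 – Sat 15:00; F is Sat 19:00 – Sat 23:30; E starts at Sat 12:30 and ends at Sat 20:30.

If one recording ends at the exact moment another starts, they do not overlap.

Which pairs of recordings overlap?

Sorted by start: B, A, C, D, E, F, G.
A starts after B ends — done with B.
C starts before A ends → A and C overlap.
D starts after A ends — done with A.
D starts after C ends — done with C.
E starts before D ends → D and E overlap.
F starts after D ends — done with D.
F starts before E ends → E and F overlap.
G starts exactly when E ends (back-to-back, no overlap).
G starts before F ends → F and G overlap.

A & C, D & E, E & F, F & G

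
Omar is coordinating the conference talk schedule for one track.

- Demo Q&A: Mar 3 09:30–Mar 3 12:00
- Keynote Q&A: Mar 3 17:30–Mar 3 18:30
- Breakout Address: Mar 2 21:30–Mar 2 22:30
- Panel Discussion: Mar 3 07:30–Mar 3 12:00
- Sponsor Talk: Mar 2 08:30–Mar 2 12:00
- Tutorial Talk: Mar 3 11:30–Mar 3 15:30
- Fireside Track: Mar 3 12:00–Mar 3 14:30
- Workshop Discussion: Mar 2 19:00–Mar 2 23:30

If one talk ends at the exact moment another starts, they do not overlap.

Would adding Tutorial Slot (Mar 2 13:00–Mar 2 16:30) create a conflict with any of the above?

No — it doesn't clash with anything

Sponsor Talk: ends Mar 2 12:00 at or before Tutorial Slot starts Mar 2 13:00 → clear.
Workshop Discussion: starts Mar 2 19:00 at or after Tutorial Slot ends Mar 2 16:30 → clear.
Breakout Address: starts Mar 2 21:30 at or after Tutorial Slot ends Mar 2 16:30 → clear.
Panel Discussion: starts Mar 3 07:30 at or after Tutorial Slot ends Mar 2 16:30 → clear.
Demo Q&A: starts Mar 3 09:30 at or after Tutorial Slot ends Mar 2 16:30 → clear.
Tutorial Talk: starts Mar 3 11:30 at or after Tutorial Slot ends Mar 2 16:30 → clear.
Fireside Track: starts Mar 3 12:00 at or after Tutorial Slot ends Mar 2 16:30 → clear.
Keynote Q&A: starts Mar 3 17:30 at or after Tutorial Slot ends Mar 2 16:30 → clear.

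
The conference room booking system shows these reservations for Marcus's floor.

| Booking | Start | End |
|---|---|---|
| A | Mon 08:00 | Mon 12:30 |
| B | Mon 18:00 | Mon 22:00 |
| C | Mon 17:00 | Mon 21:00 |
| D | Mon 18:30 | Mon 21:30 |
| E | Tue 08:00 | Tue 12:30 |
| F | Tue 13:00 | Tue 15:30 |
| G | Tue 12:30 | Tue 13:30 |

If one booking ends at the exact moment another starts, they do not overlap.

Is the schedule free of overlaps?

Two intervals overlap when each starts before the other ends.
Sorted by start: A, C, B, D, E, G, F.
C starts after A ends; A is clear from here.
B starts before C ends → C and B overlap.
That's a conflict, so the schedule is not conflict-free.

No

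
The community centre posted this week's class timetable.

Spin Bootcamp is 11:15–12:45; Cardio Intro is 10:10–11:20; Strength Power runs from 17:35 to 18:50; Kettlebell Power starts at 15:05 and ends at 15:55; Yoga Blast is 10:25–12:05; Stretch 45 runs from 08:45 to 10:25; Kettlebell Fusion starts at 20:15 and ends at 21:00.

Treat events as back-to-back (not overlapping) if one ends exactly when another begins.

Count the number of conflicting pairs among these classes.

Sorted by start: Stretch 45, Cardio Intro, Yoga Blast, Spin Bootcamp, Kettlebell Power, Strength Power, Kettlebell Fusion.
Cardio Intro starts before Stretch 45 ends → Stretch 45 and Cardio Intro overlap.
Yoga Blast starts exactly when Stretch 45 ends (back-to-back, no overlap), so nothing later overlaps Stretch 45 either.
Yoga Blast starts before Cardio Intro ends → Cardio Intro and Yoga Blast overlap.
Spin Bootcamp starts before Cardio Intro ends → Cardio Intro and Spin Bootcamp overlap.
Kettlebell Power starts after Cardio Intro ends, so nothing later overlaps Cardio Intro either.
Spin Bootcamp starts before Yoga Blast ends → Yoga Blast and Spin Bootcamp overlap.
Kettlebell Power starts after Yoga Blast ends, so nothing later overlaps Yoga Blast either.
Kettlebell Power starts after Spin Bootcamp ends, so nothing later overlaps Spin Bootcamp either.
Strength Power starts after Kettlebell Power ends, so nothing later overlaps Kettlebell Power either.
Kettlebell Fusion starts after Strength Power ends.
Overlapping pairs: Cardio Intro & Spin Bootcamp, Cardio Intro & Stretch 45, Cardio Intro & Yoga Blast, Spin Bootcamp & Yoga Blast — 4 in total.

4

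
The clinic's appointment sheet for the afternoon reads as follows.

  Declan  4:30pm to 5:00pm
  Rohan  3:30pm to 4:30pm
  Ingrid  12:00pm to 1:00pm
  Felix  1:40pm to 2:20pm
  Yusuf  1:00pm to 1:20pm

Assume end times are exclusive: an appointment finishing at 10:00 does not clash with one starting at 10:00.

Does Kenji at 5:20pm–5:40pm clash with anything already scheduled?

Ingrid: ends 1:00pm at or before Kenji starts 5:20pm → clear.
Yusuf: ends 1:20pm at or before Kenji starts 5:20pm → clear.
Felix: ends 2:20pm at or before Kenji starts 5:20pm → clear.
Rohan: ends 4:30pm at or before Kenji starts 5:20pm → clear.
Declan: ends 5:00pm at or before Kenji starts 5:20pm → clear.

No — it doesn't clash with anything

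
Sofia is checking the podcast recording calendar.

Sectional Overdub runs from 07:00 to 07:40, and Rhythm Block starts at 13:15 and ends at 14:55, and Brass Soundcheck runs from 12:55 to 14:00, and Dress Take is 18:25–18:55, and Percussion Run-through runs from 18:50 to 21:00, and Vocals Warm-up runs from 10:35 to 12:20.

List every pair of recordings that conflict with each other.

Sorted by start: Sectional Overdub, Vocals Warm-up, Brass Soundcheck, Rhythm Block, Dress Take, Percussion Run-through.
Vocals Warm-up starts after Sectional Overdub ends — done with Sectional Overdub.
Brass Soundcheck starts after Vocals Warm-up ends — done with Vocals Warm-up.
Rhythm Block starts before Brass Soundcheck ends → Brass Soundcheck and Rhythm Block overlap.
Dress Take starts after Brass Soundcheck ends — done with Brass Soundcheck.
Dress Take starts after Rhythm Block ends — done with Rhythm Block.
Percussion Run-through starts before Dress Take ends → Dress Take and Percussion Run-through overlap.

Brass Soundcheck & Rhythm Block, Dress Take & Percussion Run-through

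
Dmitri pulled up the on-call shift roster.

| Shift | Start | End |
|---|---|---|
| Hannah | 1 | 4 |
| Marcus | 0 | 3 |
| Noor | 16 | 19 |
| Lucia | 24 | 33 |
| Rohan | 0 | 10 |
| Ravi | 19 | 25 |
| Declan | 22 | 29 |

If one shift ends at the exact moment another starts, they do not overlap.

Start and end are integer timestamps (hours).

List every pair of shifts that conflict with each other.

Declan & Lucia, Declan & Ravi, Hannah & Marcus, Hannah & Rohan, Lucia & Ravi, Marcus & Rohan

Two intervals overlap when each starts before the other ends.
Sorted by start: Rohan, Marcus, Hannah, Noor, Ravi, Declan, Lucia.
Marcus starts before Rohan ends → Rohan and Marcus overlap.
Hannah starts before Rohan ends → Rohan and Hannah overlap.
Noor starts after Rohan ends, so Rohan has no further overlaps.
Hannah starts before Marcus ends → Marcus and Hannah overlap.
Noor starts after Marcus ends, so Marcus has no further overlaps.
Noor starts after Hannah ends, so Hannah has no further overlaps.
Ravi starts exactly when Noor ends (back-to-back, no overlap), so Noor has no further overlaps.
Declan starts before Ravi ends → Ravi and Declan overlap.
Lucia starts before Ravi ends → Ravi and Lucia overlap.
Lucia starts before Declan ends → Declan and Lucia overlap.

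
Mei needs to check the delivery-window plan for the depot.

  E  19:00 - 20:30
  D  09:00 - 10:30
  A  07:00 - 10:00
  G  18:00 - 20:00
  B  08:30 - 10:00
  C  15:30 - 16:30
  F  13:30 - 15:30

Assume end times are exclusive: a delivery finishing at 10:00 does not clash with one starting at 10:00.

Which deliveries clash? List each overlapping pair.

A & B, A & D, B & D, E & G

Sorted by start: A, B, D, F, C, G, E.
B starts before A ends → A and B overlap.
D starts before A ends → A and D overlap.
F starts after A ends — done with A.
D starts before B ends → B and D overlap.
F starts after B ends — done with B.
F starts after D ends — done with D.
C starts exactly when F ends (back-to-back, no overlap) — done with F.
G starts after C ends — done with C.
E starts before G ends → G and E overlap.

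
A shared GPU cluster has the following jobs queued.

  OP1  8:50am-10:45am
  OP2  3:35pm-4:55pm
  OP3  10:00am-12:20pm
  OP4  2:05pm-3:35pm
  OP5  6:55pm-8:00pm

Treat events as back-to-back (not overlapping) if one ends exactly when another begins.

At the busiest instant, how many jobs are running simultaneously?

Walk through starts and ends in time order (an end at T is processed before a start at T):
8:50am start OP1 → 1
10:00am start OP3 → 2
10:45am end OP1 → 1
12:20pm end OP3 → 0
2:05pm start OP4 → 1
3:35pm end OP4 → 0
3:35pm start OP2 → 1
4:55pm end OP2 → 0
6:55pm start OP5 → 1
8:00pm end OP5 → 0
Peak is 2, at 10:00am (OP1, OP3).

2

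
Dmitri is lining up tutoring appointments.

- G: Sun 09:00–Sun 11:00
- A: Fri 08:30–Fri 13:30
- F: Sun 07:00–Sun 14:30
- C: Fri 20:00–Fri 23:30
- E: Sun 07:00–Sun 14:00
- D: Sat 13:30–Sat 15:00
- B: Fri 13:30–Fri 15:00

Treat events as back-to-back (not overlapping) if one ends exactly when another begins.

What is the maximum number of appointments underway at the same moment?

Sweep the timeline, counting +1 at each start and −1 at each end (ends before starts at a tie):
Fri 08:30 start A → 1
Fri 13:30 end A → 0
Fri 13:30 start B → 1
Fri 15:00 end B → 0
Fri 20:00 start C → 1
Fri 23:30 end C → 0
Sat 13:30 start D → 1
Sat 15:00 end D → 0
Sun 07:00 start E → 1
Sun 07:00 start F → 2
Sun 09:00 start G → 3
Sun 11:00 end G → 2
Sun 14:00 end E → 1
Sun 14:30 end F → 0
Peak is 3, at Sun 09:00 (E, F, G).

3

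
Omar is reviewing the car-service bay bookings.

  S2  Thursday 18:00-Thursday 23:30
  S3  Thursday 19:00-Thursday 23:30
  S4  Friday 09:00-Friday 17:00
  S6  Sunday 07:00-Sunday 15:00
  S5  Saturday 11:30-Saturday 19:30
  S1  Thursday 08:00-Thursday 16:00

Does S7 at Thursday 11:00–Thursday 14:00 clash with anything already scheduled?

Yes — it overlaps S1

S1: starts Thursday 08:00 before S7 ends Thursday 14:00, and ends Thursday 16:00 after S7 starts Thursday 11:00 → overlap.
S2: starts Thursday 18:00 at or after S7 ends Thursday 14:00 → clear.
S3: starts Thursday 19:00 at or after S7 ends Thursday 14:00 → clear.
S4: starts Friday 09:00 at or after S7 ends Thursday 14:00 → clear.
S5: starts Saturday 11:30 at or after S7 ends Thursday 14:00 → clear.
S6: starts Sunday 07:00 at or after S7 ends Thursday 14:00 → clear.
S7 overlaps S1.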